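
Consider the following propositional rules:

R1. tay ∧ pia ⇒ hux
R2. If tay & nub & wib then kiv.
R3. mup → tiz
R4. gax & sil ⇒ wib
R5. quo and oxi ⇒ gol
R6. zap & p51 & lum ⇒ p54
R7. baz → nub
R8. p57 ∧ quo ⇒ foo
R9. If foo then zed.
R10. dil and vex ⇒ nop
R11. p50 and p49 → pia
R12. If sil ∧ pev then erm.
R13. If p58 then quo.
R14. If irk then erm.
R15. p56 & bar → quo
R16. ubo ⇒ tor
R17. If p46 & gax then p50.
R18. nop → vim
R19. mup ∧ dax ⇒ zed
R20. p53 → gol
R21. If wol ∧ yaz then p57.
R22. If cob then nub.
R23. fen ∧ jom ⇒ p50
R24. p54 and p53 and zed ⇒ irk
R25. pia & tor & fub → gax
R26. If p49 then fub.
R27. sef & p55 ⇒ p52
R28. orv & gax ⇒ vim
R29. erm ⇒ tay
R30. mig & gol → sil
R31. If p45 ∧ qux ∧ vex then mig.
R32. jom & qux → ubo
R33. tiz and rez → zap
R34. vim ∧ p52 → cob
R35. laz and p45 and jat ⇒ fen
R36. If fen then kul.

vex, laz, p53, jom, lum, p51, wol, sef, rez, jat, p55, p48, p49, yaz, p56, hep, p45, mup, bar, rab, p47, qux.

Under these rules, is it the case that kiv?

Forward chaining from the given facts derives: tiz, quo, gol, p57, fub, p52, mig, ubo, zap, fen, kul, p54, foo, zed, tor, p50, irk, sil, pia, erm, gax, tay, hux, wib.
The only rule concluding kiv is R2, which needs nub; that is never established.

No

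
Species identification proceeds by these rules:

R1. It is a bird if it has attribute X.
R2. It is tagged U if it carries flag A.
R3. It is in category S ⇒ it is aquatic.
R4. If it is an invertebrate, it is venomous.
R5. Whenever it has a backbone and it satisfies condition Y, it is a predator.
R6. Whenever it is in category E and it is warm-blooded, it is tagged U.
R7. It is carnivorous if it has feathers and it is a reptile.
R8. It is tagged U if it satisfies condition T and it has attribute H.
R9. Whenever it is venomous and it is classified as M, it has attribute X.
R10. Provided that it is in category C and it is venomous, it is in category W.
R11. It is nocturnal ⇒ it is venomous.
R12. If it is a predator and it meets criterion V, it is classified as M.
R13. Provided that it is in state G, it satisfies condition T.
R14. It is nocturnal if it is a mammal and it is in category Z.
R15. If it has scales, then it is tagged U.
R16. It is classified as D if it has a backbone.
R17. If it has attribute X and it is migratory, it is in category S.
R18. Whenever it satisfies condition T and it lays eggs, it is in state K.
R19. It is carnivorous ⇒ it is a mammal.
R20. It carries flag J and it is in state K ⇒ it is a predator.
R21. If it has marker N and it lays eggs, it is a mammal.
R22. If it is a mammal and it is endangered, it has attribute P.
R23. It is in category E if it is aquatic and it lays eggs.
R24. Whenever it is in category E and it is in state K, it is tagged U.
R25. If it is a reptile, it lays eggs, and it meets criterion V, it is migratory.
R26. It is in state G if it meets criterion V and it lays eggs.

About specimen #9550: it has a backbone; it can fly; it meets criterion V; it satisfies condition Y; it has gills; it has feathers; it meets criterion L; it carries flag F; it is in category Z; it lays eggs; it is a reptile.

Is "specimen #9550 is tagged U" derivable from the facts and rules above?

Yes

By R5 (it has a backbone, it satisfies condition Y): it is a predator.
By R7 (it has feathers, it is a reptile): it is carnivorous.
By R12 (it is a predator, it meets criterion V): it is classified as M.
By R19 (it is carnivorous): it is a mammal.
By R25 (it is a reptile, it lays eggs, it meets criterion V): it is migratory.
By R26 (it meets criterion V, it lays eggs): it is in state G.
By R13 (it is in state G): it satisfies condition T.
By R14 (it is a mammal, it is in category Z): it is nocturnal.
By R18 (it satisfies condition T, it lays eggs): it is in state K.
By R11 (it is nocturnal): it is venomous.
By R9 (it is venomous, it is classified as M): it has attribute X.
By R17 (it has attribute X, it is migratory): it is in category S.
By R3 (it is in category S): it is aquatic.
By R23 (it is aquatic, it lays eggs): it is in category E.
By R24 (it is in category E, it is in state K): it is tagged U.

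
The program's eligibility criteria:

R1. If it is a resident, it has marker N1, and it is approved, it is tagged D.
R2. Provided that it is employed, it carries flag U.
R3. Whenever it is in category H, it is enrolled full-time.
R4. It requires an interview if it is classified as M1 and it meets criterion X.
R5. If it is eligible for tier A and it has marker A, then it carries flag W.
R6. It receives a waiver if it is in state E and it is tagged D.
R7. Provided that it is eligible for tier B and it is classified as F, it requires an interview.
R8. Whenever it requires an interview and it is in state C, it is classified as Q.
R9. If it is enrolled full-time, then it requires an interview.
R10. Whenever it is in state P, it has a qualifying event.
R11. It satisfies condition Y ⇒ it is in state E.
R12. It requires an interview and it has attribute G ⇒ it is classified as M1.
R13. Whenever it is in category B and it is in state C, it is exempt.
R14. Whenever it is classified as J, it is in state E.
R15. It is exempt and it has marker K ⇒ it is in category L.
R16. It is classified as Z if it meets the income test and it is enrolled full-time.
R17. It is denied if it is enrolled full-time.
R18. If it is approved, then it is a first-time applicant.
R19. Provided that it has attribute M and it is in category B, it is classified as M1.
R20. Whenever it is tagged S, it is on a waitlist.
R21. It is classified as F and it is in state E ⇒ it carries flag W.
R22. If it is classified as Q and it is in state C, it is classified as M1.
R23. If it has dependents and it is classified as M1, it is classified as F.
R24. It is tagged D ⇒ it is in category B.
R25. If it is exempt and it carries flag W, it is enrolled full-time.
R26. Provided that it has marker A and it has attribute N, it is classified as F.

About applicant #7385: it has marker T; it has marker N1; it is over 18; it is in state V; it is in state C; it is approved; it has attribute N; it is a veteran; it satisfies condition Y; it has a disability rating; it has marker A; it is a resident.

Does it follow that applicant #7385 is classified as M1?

By R1 (it is a resident, it has marker N1, it is approved): it is tagged D.
By R11 (it satisfies condition Y): it is in state E.
By R24 (it is tagged D): it is in category B.
By R26 (it has marker A, it has attribute N): it is classified as F.
By R13 (it is in category B, it is in state C): it is exempt.
By R21 (it is classified as F, it is in state E): it carries flag W.
By R25 (it is exempt, it carries flag W): it is enrolled full-time.
By R9 (it is enrolled full-time): it requires an interview.
By R8 (it requires an interview, it is in state C): it is classified as Q.
By R22 (it is classified as Q, it is in state C): it is classified as M1.

Yes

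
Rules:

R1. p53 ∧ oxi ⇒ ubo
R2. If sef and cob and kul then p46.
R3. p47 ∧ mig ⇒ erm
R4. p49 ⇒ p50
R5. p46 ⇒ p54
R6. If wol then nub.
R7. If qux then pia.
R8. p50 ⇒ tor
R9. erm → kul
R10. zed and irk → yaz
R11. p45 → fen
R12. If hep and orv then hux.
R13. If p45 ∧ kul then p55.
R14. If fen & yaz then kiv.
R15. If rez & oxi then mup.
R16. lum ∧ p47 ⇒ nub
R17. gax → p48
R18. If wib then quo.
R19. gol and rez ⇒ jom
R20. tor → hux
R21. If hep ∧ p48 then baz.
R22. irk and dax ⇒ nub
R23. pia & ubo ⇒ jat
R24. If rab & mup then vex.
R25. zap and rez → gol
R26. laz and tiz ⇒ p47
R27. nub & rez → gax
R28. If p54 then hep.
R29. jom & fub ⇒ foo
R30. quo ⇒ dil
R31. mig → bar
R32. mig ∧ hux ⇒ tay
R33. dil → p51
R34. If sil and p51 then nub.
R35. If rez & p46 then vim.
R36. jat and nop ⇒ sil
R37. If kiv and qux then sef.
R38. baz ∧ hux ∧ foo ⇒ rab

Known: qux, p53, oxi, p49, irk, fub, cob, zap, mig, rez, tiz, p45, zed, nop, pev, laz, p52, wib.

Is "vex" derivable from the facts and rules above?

ubo  (by R1: p53, oxi)
p50  (by R4: p49)
pia  (by R7: qux)
tor  (by R8: p50)
yaz  (by R10: zed, irk)
fen  (by R11: p45)
kiv  (by R14: fen, yaz)
mup  (by R15: rez, oxi)
quo  (by R18: wib)
hux  (by R20: tor)
jat  (by R23: pia, ubo)
gol  (by R25: zap, rez)
p47  (by R26: laz, tiz)
dil  (by R30: quo)
p51  (by R33: dil)
sil  (by R36: jat, nop)
sef  (by R37: kiv, qux)
erm  (by R3: p47, mig)
kul  (by R9: erm)
jom  (by R19: gol, rez)
foo  (by R29: jom, fub)
nub  (by R34: sil, p51)
p46  (by R2: sef, cob, kul)
p54  (by R5: p46)
gax  (by R27: nub, rez)
hep  (by R28: p54)
p48  (by R17: gax)
baz  (by R21: hep, p48)
rab  (by R38: baz, hux, foo)
vex  (by R24: rab, mup)

Yes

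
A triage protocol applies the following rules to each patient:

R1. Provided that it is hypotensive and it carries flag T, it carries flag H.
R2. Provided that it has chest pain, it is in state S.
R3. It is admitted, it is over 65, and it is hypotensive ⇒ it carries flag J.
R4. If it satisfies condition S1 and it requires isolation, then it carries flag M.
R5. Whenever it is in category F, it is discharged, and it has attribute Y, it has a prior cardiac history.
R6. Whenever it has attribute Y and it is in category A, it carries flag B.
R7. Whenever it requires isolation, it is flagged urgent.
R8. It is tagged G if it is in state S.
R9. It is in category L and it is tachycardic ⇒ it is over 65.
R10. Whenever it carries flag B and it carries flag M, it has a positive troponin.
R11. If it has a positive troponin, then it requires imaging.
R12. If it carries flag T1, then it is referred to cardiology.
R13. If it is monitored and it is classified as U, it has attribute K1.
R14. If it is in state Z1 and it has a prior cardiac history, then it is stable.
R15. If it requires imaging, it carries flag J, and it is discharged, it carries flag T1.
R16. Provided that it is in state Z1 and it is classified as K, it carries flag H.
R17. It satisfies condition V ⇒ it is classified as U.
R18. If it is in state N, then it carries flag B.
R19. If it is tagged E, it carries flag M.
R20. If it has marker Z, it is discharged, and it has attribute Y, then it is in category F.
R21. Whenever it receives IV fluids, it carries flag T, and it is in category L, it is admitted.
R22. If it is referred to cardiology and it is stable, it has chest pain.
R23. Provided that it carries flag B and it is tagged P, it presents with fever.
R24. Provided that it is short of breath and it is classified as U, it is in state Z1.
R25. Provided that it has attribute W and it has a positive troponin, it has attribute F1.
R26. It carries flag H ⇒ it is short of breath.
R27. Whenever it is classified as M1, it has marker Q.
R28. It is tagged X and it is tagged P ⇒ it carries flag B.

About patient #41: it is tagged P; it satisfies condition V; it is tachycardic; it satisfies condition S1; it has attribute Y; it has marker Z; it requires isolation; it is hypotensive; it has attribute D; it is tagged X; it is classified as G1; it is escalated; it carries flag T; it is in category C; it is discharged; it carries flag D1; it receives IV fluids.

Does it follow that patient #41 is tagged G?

Forward chaining from the given facts derives: carries flag H, carries flag M, is flagged urgent, is classified as U, is in category F, is short of breath, carries flag B, has a prior cardiac history, has a positive troponin, requires imaging, presents with fever, is in state Z1, is stable.
The only rule concluding "it is tagged G" is R8, which needs "it is in state S"; that is never established.

No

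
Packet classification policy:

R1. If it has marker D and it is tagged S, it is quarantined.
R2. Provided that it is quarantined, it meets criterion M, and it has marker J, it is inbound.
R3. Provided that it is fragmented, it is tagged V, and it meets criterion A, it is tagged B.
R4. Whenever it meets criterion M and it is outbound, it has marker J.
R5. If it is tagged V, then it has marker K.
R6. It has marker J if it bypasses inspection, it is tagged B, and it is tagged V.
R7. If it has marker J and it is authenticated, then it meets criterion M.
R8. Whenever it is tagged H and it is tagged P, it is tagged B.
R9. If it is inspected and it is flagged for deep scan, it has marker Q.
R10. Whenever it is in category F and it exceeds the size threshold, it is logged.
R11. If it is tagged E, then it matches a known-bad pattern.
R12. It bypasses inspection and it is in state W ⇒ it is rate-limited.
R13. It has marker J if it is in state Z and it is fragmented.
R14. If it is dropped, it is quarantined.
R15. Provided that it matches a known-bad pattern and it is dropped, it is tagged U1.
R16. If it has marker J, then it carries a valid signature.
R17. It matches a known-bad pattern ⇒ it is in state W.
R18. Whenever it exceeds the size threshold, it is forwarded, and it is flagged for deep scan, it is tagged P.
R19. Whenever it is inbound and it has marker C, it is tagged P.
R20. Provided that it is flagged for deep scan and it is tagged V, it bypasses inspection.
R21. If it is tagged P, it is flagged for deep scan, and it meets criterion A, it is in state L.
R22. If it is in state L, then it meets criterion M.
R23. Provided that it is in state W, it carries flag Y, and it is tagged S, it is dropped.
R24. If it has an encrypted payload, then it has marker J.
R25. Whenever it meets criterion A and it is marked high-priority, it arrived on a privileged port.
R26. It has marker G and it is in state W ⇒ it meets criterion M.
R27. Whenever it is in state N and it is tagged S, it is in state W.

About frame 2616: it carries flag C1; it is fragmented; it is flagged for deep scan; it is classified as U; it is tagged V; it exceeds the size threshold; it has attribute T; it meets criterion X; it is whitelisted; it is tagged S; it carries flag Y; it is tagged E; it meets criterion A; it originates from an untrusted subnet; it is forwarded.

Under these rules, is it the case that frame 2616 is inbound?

By R3 (it is fragmented, it is tagged V, it meets criterion A): it is tagged B.
By R11 (it is tagged E): it matches a known-bad pattern.
By R17 (it matches a known-bad pattern): it is in state W.
By R18 (it exceeds the size threshold, it is forwarded, it is flagged for deep scan): it is tagged P.
By R20 (it is flagged for deep scan, it is tagged V): it bypasses inspection.
By R21 (it is tagged P, it is flagged for deep scan, it meets criterion A): it is in state L.
By R22 (it is in state L): it meets criterion M.
By R23 (it is in state W, it carries flag Y, it is tagged S): it is dropped.
By R6 (it bypasses inspection, it is tagged B, it is tagged V): it has marker J.
By R14 (it is dropped): it is quarantined.
By R2 (it is quarantined, it meets criterion M, it has marker J): it is inbound.

Yes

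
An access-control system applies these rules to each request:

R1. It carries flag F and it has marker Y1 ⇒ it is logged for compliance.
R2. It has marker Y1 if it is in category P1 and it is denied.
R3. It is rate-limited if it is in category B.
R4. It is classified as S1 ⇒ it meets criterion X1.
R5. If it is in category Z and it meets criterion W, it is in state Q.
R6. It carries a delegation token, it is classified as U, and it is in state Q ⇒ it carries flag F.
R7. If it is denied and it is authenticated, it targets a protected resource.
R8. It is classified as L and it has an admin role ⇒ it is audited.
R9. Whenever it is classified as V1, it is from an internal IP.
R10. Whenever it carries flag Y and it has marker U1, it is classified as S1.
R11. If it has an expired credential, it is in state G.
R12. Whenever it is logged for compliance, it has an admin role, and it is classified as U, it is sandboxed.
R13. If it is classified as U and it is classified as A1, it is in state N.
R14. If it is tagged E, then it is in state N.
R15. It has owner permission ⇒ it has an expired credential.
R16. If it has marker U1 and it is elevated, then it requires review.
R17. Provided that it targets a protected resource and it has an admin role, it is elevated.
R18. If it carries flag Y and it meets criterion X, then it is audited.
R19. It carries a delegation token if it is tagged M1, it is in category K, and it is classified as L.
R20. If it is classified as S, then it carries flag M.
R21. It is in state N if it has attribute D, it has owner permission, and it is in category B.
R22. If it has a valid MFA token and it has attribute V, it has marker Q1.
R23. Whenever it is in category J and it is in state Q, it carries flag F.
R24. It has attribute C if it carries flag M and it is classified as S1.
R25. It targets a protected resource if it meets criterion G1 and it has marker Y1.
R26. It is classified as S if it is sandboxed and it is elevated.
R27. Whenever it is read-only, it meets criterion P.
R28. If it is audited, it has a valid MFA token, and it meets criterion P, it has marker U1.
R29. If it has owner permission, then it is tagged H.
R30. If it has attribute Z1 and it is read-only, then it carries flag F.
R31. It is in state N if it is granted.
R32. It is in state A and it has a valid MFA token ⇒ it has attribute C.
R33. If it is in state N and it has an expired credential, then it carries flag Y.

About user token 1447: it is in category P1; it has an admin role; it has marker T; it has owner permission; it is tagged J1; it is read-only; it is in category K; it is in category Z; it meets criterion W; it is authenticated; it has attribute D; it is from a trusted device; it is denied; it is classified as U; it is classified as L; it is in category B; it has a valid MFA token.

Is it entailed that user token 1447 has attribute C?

Forward chaining from the given facts derives: has marker Y1, is rate-limited, is in state Q, targets a protected resource, is audited, has an expired credential, is elevated, is in state N, meets criterion P, has marker U1, is tagged H, carries flag Y, is classified as S1, is in state G, requires review, meets criterion X1.
Rules concluding "it has attribute C": R24 needs "it carries flag M"; R32 needs "it is in state A" — none of these are established.

No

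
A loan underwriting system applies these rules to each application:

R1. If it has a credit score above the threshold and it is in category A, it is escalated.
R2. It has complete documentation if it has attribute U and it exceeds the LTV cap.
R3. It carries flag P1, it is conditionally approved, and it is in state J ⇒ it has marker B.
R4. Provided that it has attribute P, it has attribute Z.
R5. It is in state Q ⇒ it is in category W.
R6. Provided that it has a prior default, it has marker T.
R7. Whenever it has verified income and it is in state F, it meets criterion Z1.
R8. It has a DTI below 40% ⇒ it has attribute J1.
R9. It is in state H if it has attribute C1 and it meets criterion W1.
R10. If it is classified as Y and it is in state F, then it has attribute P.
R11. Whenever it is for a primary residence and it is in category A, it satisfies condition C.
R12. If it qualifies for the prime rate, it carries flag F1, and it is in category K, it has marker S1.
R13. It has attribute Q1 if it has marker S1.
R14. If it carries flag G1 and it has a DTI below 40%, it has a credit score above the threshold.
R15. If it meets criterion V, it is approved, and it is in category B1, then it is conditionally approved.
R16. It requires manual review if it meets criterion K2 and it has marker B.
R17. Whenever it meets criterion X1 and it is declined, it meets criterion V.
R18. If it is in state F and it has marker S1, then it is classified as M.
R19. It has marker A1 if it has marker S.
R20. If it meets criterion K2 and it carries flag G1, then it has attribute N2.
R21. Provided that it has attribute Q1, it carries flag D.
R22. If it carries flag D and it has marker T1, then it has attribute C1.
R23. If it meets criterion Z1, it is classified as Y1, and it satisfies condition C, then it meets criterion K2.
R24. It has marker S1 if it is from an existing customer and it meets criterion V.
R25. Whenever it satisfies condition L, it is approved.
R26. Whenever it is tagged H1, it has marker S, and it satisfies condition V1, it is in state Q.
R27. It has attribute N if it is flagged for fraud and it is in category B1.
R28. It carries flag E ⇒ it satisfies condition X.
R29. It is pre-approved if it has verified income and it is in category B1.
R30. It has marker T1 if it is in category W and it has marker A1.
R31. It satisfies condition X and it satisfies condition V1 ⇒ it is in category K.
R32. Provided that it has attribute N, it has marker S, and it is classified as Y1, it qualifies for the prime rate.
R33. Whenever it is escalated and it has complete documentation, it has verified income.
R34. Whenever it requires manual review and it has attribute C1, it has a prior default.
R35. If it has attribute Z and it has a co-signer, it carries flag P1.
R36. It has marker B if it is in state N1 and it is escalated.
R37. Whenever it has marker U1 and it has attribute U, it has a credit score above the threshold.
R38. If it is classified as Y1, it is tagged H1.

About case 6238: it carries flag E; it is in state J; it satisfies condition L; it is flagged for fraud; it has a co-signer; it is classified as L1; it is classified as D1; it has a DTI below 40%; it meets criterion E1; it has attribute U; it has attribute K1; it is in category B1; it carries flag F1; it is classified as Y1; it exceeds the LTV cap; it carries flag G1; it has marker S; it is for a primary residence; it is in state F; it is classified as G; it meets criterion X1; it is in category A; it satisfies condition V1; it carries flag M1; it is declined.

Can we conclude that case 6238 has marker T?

Forward chaining from the given facts derives: has complete documentation, has attribute J1, satisfies condition C, has a credit score above the threshold, meets criterion V, has marker A1, is approved, has attribute N, satisfies condition X, is in category K, qualifies for the prime rate, is tagged H1, is escalated, has marker S1, has attribute Q1, is conditionally approved, is classified as M, carries flag D, is in state Q, has verified income, is in category W, meets criterion Z1, meets criterion K2, is pre-approved, has marker T1, has attribute N2, has attribute C1.
The only rule concluding "it has marker T" is R6, which needs "it has a prior default"; that is never established.

No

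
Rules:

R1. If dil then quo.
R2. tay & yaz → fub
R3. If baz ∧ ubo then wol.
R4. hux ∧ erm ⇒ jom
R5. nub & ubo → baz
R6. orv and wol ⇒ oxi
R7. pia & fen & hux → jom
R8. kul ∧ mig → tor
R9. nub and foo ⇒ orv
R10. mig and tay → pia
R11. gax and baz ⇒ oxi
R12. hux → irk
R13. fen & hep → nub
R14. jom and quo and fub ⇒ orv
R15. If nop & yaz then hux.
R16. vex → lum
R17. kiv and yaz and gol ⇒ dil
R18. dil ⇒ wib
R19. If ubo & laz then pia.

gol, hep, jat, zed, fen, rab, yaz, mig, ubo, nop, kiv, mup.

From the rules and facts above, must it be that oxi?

No

Forward chaining from the given facts derives: nub, hux, dil, wib, quo, baz, irk, wol.
Rules concluding oxi: R6 needs orv; R11 needs gax — none of these are established.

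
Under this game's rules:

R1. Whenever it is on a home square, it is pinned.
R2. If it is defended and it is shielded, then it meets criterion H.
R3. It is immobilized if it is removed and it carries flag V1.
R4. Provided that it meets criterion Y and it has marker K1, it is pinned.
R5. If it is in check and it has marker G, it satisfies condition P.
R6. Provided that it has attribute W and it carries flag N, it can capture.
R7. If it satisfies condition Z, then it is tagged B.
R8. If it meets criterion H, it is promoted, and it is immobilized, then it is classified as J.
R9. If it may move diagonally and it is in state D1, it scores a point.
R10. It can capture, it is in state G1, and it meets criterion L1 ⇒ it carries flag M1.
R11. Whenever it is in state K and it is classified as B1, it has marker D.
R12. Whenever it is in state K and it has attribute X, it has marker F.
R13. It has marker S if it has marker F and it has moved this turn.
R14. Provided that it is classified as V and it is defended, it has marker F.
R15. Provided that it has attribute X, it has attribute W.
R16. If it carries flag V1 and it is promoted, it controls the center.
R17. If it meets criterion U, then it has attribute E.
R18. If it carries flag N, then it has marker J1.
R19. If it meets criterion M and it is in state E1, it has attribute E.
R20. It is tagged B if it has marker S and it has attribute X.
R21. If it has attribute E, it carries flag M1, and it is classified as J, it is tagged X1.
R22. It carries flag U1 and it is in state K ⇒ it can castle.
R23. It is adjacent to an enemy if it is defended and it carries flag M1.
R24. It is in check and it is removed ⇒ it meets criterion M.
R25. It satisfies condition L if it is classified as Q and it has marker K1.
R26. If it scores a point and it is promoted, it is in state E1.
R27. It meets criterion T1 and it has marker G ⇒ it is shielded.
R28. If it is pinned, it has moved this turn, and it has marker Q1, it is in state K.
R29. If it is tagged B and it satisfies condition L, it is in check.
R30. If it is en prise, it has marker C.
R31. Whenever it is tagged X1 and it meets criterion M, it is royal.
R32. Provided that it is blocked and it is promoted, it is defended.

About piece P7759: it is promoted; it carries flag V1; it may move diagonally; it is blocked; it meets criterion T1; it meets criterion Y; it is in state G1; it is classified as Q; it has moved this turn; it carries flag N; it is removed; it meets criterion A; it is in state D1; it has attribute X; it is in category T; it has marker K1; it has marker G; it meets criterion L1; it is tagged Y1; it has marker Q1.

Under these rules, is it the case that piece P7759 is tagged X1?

Yes

By R3 (it is removed, it carries flag V1): it is immobilized.
By R4 (it meets criterion Y, it has marker K1): it is pinned.
By R9 (it may move diagonally, it is in state D1): it scores a point.
By R15 (it has attribute X): it has attribute W.
By R25 (it is classified as Q, it has marker K1): it satisfies condition L.
By R26 (it scores a point, it is promoted): it is in state E1.
By R27 (it meets criterion T1, it has marker G): it is shielded.
By R28 (it is pinned, it has moved this turn, it has marker Q1): it is in state K.
By R32 (it is blocked, it is promoted): it is defended.
By R2 (it is defended, it is shielded): it meets criterion H.
By R6 (it has attribute W, it carries flag N): it can capture.
By R8 (it meets criterion H, it is promoted, it is immobilized): it is classified as J.
By R10 (it can capture, it is in state G1, it meets criterion L1): it carries flag M1.
By R12 (it is in state K, it has attribute X): it has marker F.
By R13 (it has marker F, it has moved this turn): it has marker S.
By R20 (it has marker S, it has attribute X): it is tagged B.
By R29 (it is tagged B, it satisfies condition L): it is in check.
By R24 (it is in check, it is removed): it meets criterion M.
By R19 (it meets criterion M, it is in state E1): it has attribute E.
By R21 (it has attribute E, it carries flag M1, it is classified as J): it is tagged X1.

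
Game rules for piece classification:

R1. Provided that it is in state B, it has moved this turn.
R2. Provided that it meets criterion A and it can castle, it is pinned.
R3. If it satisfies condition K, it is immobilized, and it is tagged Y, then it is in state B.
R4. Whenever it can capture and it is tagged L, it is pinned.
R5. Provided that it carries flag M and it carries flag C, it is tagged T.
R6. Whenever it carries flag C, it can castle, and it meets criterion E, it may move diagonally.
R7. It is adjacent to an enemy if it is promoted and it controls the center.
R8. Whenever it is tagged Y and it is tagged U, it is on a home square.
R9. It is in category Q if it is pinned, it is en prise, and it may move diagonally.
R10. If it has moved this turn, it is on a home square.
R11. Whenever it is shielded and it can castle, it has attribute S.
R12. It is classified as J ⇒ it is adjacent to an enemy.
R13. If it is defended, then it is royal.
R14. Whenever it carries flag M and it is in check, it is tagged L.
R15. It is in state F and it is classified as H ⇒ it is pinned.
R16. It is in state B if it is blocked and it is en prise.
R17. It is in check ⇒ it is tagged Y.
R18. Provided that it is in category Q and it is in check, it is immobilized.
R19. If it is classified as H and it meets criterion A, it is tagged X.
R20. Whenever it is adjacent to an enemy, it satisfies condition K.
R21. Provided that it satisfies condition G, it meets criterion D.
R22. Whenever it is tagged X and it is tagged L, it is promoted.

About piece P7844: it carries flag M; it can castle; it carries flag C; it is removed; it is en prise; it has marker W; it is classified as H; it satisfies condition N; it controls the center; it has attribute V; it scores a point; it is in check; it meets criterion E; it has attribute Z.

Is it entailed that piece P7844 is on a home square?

Forward chaining from the given facts derives: is tagged T, may move diagonally, is tagged L, is tagged Y.
Rules concluding "it is on a home square": R8 needs "it is tagged U"; R10 needs "it has moved this turn" — none of these are established.

No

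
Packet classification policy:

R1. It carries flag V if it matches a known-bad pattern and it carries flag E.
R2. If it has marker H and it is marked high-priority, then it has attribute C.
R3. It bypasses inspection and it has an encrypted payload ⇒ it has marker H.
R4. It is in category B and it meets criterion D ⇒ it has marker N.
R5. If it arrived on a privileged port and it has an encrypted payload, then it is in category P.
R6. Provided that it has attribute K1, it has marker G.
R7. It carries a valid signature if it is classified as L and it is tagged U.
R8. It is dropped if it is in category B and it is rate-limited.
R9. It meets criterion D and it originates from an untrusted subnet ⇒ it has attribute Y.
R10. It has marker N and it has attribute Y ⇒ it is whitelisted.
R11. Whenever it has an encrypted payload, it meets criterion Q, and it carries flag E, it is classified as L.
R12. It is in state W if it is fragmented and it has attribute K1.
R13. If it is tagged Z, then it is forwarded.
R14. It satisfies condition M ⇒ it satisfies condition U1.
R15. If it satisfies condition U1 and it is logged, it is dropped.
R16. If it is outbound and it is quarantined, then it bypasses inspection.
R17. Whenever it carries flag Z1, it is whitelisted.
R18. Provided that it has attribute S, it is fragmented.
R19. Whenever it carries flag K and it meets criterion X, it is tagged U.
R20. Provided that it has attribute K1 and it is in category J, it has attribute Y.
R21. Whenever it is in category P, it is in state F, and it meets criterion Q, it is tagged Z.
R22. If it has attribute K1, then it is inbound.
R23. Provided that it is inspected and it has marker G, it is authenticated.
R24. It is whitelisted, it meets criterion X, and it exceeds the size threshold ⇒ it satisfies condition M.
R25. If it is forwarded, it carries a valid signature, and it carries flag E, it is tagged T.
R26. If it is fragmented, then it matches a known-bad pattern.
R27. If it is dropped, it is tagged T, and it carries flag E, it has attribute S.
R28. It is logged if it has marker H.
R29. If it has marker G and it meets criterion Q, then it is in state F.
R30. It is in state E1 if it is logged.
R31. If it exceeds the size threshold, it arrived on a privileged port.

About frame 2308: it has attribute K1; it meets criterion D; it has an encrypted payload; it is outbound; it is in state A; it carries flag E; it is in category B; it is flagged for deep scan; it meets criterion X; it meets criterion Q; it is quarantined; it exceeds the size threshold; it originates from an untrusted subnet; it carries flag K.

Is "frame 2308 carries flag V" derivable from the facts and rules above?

By R4 (it is in category B, it meets criterion D): it has marker N.
By R6 (it has attribute K1): it has marker G.
By R9 (it meets criterion D, it originates from an untrusted subnet): it has attribute Y.
By R10 (it has marker N, it has attribute Y): it is whitelisted.
By R11 (it has an encrypted payload, it meets criterion Q, it carries flag E): it is classified as L.
By R16 (it is outbound, it is quarantined): it bypasses inspection.
By R19 (it carries flag K, it meets criterion X): it is tagged U.
By R24 (it is whitelisted, it meets criterion X, it exceeds the size threshold): it satisfies condition M.
By R29 (it has marker G, it meets criterion Q): it is in state F.
By R31 (it exceeds the size threshold): it arrived on a privileged port.
By R3 (it bypasses inspection, it has an encrypted payload): it has marker H.
By R5 (it arrived on a privileged port, it has an encrypted payload): it is in category P.
By R7 (it is classified as L, it is tagged U): it carries a valid signature.
By R14 (it satisfies condition M): it satisfies condition U1.
By R21 (it is in category P, it is in state F, it meets criterion Q): it is tagged Z.
By R28 (it has marker H): it is logged.
By R13 (it is tagged Z): it is forwarded.
By R15 (it satisfies condition U1, it is logged): it is dropped.
By R25 (it is forwarded, it carries a valid signature, it carries flag E): it is tagged T.
By R27 (it is dropped, it is tagged T, it carries flag E): it has attribute S.
By R18 (it has attribute S): it is fragmented.
By R26 (it is fragmented): it matches a known-bad pattern.
By R1 (it matches a known-bad pattern, it carries flag E): it carries flag V.

Yes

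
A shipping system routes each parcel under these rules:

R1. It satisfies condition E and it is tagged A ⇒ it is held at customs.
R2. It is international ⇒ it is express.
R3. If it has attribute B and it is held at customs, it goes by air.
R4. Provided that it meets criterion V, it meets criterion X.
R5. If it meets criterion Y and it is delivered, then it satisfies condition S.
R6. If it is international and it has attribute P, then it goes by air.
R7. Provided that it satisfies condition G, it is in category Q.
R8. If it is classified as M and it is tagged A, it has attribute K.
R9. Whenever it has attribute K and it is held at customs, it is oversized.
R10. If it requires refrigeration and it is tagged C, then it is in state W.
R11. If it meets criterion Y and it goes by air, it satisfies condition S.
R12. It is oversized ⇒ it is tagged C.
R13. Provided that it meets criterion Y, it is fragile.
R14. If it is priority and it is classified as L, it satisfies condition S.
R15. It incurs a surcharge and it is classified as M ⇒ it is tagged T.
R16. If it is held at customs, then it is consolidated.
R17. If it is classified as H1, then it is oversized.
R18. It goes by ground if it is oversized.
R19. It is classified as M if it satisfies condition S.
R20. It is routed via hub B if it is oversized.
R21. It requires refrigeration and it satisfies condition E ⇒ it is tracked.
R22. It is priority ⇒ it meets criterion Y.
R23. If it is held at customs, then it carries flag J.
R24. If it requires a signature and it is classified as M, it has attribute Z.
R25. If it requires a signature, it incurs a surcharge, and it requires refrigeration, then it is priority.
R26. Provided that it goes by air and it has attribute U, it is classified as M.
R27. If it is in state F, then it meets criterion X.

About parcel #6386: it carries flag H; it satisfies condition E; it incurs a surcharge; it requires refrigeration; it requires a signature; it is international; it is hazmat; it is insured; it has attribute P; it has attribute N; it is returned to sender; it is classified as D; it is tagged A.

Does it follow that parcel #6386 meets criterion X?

Forward chaining from the given facts derives: is held at customs, is express, goes by air, is consolidated, is tracked, carries flag J, is priority, meets criterion Y, satisfies condition S, is fragile, is classified as M, has attribute Z, has attribute K, is oversized, is tagged C, is tagged T, goes by ground, is routed via hub B, is in state W.
Rules concluding "it meets criterion X": R4 needs "it meets criterion V"; R27 needs "it is in state F" — none of these are established.

No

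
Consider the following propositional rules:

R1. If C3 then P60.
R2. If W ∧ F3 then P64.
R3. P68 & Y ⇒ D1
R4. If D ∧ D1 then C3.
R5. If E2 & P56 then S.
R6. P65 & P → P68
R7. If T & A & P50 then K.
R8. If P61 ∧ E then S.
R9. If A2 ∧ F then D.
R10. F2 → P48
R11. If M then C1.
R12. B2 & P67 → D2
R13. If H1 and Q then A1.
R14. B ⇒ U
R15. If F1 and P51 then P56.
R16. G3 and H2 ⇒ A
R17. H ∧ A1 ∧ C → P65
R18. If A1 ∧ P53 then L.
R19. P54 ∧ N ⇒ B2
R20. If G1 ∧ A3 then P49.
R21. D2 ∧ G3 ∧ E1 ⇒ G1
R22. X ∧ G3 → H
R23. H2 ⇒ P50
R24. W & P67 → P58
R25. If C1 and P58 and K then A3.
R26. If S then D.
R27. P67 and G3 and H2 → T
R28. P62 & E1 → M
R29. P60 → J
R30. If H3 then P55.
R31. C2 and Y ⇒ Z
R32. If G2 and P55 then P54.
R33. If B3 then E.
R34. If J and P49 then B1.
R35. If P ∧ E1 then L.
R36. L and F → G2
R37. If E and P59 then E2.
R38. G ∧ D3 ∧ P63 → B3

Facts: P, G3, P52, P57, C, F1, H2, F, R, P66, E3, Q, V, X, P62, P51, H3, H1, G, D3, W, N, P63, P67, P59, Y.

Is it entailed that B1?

Forward chaining from the given facts derives: A1, P56, A, H, P50, P58, T, P55, B3, K, P65, E, E2, S, P68, D, D1, C3, P60, J.
The only rule concluding B1 is R34, which needs P49; that is never established.

No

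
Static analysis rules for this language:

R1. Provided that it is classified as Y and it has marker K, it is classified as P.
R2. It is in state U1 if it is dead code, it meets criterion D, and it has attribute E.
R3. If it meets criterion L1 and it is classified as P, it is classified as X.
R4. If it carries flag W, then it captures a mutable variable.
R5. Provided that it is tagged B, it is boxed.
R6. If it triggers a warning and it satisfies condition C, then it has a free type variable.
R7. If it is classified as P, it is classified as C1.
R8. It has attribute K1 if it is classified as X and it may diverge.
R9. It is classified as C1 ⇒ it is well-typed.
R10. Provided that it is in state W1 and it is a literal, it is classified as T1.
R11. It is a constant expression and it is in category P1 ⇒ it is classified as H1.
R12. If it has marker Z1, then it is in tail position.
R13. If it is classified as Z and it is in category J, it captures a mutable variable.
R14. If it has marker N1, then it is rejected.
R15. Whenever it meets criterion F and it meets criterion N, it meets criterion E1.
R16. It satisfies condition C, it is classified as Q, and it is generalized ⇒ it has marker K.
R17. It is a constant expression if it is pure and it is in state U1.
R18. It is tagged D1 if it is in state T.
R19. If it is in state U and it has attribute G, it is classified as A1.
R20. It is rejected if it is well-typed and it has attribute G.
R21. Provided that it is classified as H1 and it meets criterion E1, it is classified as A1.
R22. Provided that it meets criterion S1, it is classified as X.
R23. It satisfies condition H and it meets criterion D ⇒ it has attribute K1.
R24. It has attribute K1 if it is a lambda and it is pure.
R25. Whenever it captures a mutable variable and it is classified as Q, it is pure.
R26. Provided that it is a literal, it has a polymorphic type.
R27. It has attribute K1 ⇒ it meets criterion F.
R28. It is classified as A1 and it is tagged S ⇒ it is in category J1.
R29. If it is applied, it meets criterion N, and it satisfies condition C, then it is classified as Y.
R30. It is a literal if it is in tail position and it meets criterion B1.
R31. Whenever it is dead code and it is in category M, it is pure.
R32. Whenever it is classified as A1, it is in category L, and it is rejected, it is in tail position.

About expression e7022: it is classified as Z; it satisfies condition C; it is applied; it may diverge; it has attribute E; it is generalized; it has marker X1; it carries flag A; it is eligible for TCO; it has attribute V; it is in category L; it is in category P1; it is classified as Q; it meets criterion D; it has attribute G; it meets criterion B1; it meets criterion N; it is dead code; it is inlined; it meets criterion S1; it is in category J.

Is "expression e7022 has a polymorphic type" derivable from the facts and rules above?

By R2 (it is dead code, it meets criterion D, it has attribute E): it is in state U1.
By R13 (it is classified as Z, it is in category J): it captures a mutable variable.
By R16 (it satisfies condition C, it is classified as Q, it is generalized): it has marker K.
By R22 (it meets criterion S1): it is classified as X.
By R25 (it captures a mutable variable, it is classified as Q): it is pure.
By R29 (it is applied, it meets criterion N, it satisfies condition C): it is classified as Y.
By R1 (it is classified as Y, it has marker K): it is classified as P.
By R7 (it is classified as P): it is classified as C1.
By R8 (it is classified as X, it may diverge): it has attribute K1.
By R9 (it is classified as C1): it is well-typed.
By R17 (it is pure, it is in state U1): it is a constant expression.
By R20 (it is well-typed, it has attribute G): it is rejected.
By R27 (it has attribute K1): it meets criterion F.
By R11 (it is a constant expression, it is in category P1): it is classified as H1.
By R15 (it meets criterion F, it meets criterion N): it meets criterion E1.
By R21 (it is classified as H1, it meets criterion E1): it is classified as A1.
By R32 (it is classified as A1, it is in category L, it is rejected): it is in tail position.
By R30 (it is in tail position, it meets criterion B1): it is a literal.
By R26 (it is a literal): it has a polymorphic type.

Yes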